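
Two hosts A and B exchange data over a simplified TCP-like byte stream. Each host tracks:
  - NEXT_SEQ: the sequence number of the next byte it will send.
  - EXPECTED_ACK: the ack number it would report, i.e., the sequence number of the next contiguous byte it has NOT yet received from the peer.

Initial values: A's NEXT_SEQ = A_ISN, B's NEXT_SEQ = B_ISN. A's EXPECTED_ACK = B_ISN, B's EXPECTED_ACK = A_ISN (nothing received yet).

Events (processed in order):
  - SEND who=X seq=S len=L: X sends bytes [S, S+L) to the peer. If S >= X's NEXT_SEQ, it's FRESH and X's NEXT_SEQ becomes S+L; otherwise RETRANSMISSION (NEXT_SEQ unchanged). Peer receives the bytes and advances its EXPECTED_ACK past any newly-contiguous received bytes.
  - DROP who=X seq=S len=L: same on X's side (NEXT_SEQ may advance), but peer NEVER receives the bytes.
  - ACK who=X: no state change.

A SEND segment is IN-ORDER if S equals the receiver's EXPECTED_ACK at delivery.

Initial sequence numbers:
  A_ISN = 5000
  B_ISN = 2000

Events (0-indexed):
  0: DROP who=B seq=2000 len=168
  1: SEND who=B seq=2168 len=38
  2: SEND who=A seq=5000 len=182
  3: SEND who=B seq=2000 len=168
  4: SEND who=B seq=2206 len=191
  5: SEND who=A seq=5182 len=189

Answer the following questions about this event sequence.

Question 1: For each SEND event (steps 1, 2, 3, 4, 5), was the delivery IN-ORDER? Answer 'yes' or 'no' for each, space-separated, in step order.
Answer: no yes yes yes yes

Derivation:
Step 1: SEND seq=2168 -> out-of-order
Step 2: SEND seq=5000 -> in-order
Step 3: SEND seq=2000 -> in-order
Step 4: SEND seq=2206 -> in-order
Step 5: SEND seq=5182 -> in-order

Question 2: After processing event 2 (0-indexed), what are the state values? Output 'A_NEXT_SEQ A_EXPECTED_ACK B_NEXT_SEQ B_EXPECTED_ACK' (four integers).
After event 0: A_seq=5000 A_ack=2000 B_seq=2168 B_ack=5000
After event 1: A_seq=5000 A_ack=2000 B_seq=2206 B_ack=5000
After event 2: A_seq=5182 A_ack=2000 B_seq=2206 B_ack=5182

5182 2000 2206 5182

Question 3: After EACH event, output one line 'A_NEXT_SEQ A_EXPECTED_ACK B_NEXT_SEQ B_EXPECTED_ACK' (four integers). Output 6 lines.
5000 2000 2168 5000
5000 2000 2206 5000
5182 2000 2206 5182
5182 2206 2206 5182
5182 2397 2397 5182
5371 2397 2397 5371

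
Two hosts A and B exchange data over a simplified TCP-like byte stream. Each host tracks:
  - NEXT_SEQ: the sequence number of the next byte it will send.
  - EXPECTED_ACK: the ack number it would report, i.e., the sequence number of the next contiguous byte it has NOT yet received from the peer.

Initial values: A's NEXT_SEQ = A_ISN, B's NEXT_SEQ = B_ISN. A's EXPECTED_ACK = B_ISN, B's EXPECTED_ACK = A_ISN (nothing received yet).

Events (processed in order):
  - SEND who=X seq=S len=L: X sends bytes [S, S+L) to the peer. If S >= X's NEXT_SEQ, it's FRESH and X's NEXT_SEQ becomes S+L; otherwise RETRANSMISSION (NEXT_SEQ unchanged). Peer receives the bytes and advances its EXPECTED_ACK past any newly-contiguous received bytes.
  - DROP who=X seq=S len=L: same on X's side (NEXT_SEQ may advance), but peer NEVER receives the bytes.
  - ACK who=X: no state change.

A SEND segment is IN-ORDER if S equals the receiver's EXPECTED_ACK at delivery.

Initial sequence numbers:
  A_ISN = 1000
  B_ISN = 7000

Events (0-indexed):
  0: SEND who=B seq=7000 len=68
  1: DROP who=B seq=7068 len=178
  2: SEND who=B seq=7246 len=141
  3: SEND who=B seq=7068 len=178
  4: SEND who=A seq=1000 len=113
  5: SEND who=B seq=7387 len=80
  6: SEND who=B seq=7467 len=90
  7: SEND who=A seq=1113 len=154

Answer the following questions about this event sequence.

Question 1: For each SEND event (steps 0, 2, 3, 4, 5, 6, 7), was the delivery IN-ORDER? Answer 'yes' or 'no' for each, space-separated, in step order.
Step 0: SEND seq=7000 -> in-order
Step 2: SEND seq=7246 -> out-of-order
Step 3: SEND seq=7068 -> in-order
Step 4: SEND seq=1000 -> in-order
Step 5: SEND seq=7387 -> in-order
Step 6: SEND seq=7467 -> in-order
Step 7: SEND seq=1113 -> in-order

Answer: yes no yes yes yes yes yes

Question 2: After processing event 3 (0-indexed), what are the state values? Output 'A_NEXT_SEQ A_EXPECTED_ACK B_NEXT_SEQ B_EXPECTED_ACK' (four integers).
After event 0: A_seq=1000 A_ack=7068 B_seq=7068 B_ack=1000
After event 1: A_seq=1000 A_ack=7068 B_seq=7246 B_ack=1000
After event 2: A_seq=1000 A_ack=7068 B_seq=7387 B_ack=1000
After event 3: A_seq=1000 A_ack=7387 B_seq=7387 B_ack=1000

1000 7387 7387 1000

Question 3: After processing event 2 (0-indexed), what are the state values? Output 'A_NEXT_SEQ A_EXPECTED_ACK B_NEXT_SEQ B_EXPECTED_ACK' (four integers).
After event 0: A_seq=1000 A_ack=7068 B_seq=7068 B_ack=1000
After event 1: A_seq=1000 A_ack=7068 B_seq=7246 B_ack=1000
After event 2: A_seq=1000 A_ack=7068 B_seq=7387 B_ack=1000

1000 7068 7387 1000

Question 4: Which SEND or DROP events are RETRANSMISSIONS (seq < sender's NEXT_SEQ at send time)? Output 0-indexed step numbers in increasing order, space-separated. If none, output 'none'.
Step 0: SEND seq=7000 -> fresh
Step 1: DROP seq=7068 -> fresh
Step 2: SEND seq=7246 -> fresh
Step 3: SEND seq=7068 -> retransmit
Step 4: SEND seq=1000 -> fresh
Step 5: SEND seq=7387 -> fresh
Step 6: SEND seq=7467 -> fresh
Step 7: SEND seq=1113 -> fresh

Answer: 3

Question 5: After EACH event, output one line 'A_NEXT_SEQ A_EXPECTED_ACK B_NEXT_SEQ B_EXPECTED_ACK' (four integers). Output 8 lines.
1000 7068 7068 1000
1000 7068 7246 1000
1000 7068 7387 1000
1000 7387 7387 1000
1113 7387 7387 1113
1113 7467 7467 1113
1113 7557 7557 1113
1267 7557 7557 1267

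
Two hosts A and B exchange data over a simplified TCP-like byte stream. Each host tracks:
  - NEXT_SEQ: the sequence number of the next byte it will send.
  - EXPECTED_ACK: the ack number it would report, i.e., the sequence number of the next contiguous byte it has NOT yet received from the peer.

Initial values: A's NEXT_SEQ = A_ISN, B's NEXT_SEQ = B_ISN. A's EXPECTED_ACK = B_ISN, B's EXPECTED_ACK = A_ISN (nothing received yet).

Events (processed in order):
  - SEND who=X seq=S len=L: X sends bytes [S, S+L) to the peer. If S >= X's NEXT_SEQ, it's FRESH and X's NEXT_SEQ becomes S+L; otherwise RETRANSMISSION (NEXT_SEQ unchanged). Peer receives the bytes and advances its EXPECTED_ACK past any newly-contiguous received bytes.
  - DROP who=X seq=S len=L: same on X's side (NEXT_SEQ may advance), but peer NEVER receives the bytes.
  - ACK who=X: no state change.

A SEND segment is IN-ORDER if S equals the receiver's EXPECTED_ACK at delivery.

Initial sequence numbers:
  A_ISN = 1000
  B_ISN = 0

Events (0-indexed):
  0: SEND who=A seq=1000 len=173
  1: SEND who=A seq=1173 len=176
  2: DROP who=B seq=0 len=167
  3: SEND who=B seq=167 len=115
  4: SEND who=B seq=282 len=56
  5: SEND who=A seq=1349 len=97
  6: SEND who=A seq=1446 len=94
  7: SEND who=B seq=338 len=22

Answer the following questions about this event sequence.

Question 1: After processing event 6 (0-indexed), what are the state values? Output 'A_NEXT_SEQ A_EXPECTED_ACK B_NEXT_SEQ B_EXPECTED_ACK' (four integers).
After event 0: A_seq=1173 A_ack=0 B_seq=0 B_ack=1173
After event 1: A_seq=1349 A_ack=0 B_seq=0 B_ack=1349
After event 2: A_seq=1349 A_ack=0 B_seq=167 B_ack=1349
After event 3: A_seq=1349 A_ack=0 B_seq=282 B_ack=1349
After event 4: A_seq=1349 A_ack=0 B_seq=338 B_ack=1349
After event 5: A_seq=1446 A_ack=0 B_seq=338 B_ack=1446
After event 6: A_seq=1540 A_ack=0 B_seq=338 B_ack=1540

1540 0 338 1540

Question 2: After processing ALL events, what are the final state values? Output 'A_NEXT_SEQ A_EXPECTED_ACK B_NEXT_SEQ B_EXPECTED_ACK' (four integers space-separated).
Answer: 1540 0 360 1540

Derivation:
After event 0: A_seq=1173 A_ack=0 B_seq=0 B_ack=1173
After event 1: A_seq=1349 A_ack=0 B_seq=0 B_ack=1349
After event 2: A_seq=1349 A_ack=0 B_seq=167 B_ack=1349
After event 3: A_seq=1349 A_ack=0 B_seq=282 B_ack=1349
After event 4: A_seq=1349 A_ack=0 B_seq=338 B_ack=1349
After event 5: A_seq=1446 A_ack=0 B_seq=338 B_ack=1446
After event 6: A_seq=1540 A_ack=0 B_seq=338 B_ack=1540
After event 7: A_seq=1540 A_ack=0 B_seq=360 B_ack=1540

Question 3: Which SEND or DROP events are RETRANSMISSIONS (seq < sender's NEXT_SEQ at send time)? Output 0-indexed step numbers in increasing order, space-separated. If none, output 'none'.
Answer: none

Derivation:
Step 0: SEND seq=1000 -> fresh
Step 1: SEND seq=1173 -> fresh
Step 2: DROP seq=0 -> fresh
Step 3: SEND seq=167 -> fresh
Step 4: SEND seq=282 -> fresh
Step 5: SEND seq=1349 -> fresh
Step 6: SEND seq=1446 -> fresh
Step 7: SEND seq=338 -> fresh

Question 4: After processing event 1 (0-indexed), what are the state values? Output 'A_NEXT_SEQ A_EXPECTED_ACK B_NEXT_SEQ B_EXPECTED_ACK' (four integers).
After event 0: A_seq=1173 A_ack=0 B_seq=0 B_ack=1173
After event 1: A_seq=1349 A_ack=0 B_seq=0 B_ack=1349

1349 0 0 1349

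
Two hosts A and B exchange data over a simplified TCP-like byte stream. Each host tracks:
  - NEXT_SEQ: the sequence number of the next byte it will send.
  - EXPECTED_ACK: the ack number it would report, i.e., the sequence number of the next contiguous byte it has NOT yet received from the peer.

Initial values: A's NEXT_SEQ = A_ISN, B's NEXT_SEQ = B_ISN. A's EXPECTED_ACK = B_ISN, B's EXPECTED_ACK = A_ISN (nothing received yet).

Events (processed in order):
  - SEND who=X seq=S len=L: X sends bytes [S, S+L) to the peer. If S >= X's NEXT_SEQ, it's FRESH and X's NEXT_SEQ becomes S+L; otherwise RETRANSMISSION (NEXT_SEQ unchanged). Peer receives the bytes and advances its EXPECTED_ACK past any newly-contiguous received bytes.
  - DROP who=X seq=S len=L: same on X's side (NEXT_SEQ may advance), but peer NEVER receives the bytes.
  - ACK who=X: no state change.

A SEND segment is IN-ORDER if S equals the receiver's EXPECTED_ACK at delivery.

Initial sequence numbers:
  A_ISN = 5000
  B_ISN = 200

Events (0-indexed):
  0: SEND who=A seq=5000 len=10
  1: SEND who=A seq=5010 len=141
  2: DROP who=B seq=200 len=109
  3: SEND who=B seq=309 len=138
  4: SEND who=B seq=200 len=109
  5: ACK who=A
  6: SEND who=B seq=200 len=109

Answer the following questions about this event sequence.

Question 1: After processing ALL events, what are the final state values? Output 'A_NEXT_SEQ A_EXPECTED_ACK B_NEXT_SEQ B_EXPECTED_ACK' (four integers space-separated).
Answer: 5151 447 447 5151

Derivation:
After event 0: A_seq=5010 A_ack=200 B_seq=200 B_ack=5010
After event 1: A_seq=5151 A_ack=200 B_seq=200 B_ack=5151
After event 2: A_seq=5151 A_ack=200 B_seq=309 B_ack=5151
After event 3: A_seq=5151 A_ack=200 B_seq=447 B_ack=5151
After event 4: A_seq=5151 A_ack=447 B_seq=447 B_ack=5151
After event 5: A_seq=5151 A_ack=447 B_seq=447 B_ack=5151
After event 6: A_seq=5151 A_ack=447 B_seq=447 B_ack=5151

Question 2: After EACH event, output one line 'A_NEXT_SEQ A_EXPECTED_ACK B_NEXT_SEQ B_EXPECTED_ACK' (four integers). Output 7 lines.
5010 200 200 5010
5151 200 200 5151
5151 200 309 5151
5151 200 447 5151
5151 447 447 5151
5151 447 447 5151
5151 447 447 5151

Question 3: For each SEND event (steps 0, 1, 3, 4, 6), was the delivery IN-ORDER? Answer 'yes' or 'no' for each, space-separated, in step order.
Answer: yes yes no yes no

Derivation:
Step 0: SEND seq=5000 -> in-order
Step 1: SEND seq=5010 -> in-order
Step 3: SEND seq=309 -> out-of-order
Step 4: SEND seq=200 -> in-order
Step 6: SEND seq=200 -> out-of-order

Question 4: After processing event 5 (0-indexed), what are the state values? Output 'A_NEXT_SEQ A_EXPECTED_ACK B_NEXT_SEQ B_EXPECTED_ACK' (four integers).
After event 0: A_seq=5010 A_ack=200 B_seq=200 B_ack=5010
After event 1: A_seq=5151 A_ack=200 B_seq=200 B_ack=5151
After event 2: A_seq=5151 A_ack=200 B_seq=309 B_ack=5151
After event 3: A_seq=5151 A_ack=200 B_seq=447 B_ack=5151
After event 4: A_seq=5151 A_ack=447 B_seq=447 B_ack=5151
After event 5: A_seq=5151 A_ack=447 B_seq=447 B_ack=5151

5151 447 447 5151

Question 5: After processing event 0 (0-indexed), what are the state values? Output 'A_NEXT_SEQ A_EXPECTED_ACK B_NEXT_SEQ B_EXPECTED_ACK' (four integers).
After event 0: A_seq=5010 A_ack=200 B_seq=200 B_ack=5010

5010 200 200 5010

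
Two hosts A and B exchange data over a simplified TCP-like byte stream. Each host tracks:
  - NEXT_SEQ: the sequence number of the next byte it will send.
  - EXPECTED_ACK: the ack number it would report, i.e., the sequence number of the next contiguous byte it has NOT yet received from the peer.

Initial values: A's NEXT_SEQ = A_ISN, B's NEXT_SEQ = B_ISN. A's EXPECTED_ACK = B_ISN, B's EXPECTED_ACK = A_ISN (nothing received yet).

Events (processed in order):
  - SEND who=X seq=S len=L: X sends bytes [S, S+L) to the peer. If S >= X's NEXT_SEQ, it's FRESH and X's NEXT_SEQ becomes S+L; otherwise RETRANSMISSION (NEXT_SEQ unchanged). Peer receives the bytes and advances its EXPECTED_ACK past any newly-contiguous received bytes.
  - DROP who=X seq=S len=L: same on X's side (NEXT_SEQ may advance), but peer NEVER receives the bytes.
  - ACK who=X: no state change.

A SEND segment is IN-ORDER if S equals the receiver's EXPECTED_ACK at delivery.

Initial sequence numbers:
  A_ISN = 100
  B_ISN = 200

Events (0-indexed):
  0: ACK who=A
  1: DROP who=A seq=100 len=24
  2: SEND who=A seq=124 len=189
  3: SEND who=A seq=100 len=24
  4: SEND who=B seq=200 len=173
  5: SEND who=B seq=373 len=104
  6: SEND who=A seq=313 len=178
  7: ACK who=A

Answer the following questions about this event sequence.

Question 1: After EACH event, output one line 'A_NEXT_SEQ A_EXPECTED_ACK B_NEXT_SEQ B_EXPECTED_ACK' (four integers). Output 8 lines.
100 200 200 100
124 200 200 100
313 200 200 100
313 200 200 313
313 373 373 313
313 477 477 313
491 477 477 491
491 477 477 491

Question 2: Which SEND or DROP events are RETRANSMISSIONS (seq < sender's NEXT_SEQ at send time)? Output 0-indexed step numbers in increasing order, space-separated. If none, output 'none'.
Answer: 3

Derivation:
Step 1: DROP seq=100 -> fresh
Step 2: SEND seq=124 -> fresh
Step 3: SEND seq=100 -> retransmit
Step 4: SEND seq=200 -> fresh
Step 5: SEND seq=373 -> fresh
Step 6: SEND seq=313 -> fresh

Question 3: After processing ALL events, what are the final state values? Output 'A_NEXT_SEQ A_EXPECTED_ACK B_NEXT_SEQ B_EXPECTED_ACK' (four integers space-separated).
After event 0: A_seq=100 A_ack=200 B_seq=200 B_ack=100
After event 1: A_seq=124 A_ack=200 B_seq=200 B_ack=100
After event 2: A_seq=313 A_ack=200 B_seq=200 B_ack=100
After event 3: A_seq=313 A_ack=200 B_seq=200 B_ack=313
After event 4: A_seq=313 A_ack=373 B_seq=373 B_ack=313
After event 5: A_seq=313 A_ack=477 B_seq=477 B_ack=313
After event 6: A_seq=491 A_ack=477 B_seq=477 B_ack=491
After event 7: A_seq=491 A_ack=477 B_seq=477 B_ack=491

Answer: 491 477 477 491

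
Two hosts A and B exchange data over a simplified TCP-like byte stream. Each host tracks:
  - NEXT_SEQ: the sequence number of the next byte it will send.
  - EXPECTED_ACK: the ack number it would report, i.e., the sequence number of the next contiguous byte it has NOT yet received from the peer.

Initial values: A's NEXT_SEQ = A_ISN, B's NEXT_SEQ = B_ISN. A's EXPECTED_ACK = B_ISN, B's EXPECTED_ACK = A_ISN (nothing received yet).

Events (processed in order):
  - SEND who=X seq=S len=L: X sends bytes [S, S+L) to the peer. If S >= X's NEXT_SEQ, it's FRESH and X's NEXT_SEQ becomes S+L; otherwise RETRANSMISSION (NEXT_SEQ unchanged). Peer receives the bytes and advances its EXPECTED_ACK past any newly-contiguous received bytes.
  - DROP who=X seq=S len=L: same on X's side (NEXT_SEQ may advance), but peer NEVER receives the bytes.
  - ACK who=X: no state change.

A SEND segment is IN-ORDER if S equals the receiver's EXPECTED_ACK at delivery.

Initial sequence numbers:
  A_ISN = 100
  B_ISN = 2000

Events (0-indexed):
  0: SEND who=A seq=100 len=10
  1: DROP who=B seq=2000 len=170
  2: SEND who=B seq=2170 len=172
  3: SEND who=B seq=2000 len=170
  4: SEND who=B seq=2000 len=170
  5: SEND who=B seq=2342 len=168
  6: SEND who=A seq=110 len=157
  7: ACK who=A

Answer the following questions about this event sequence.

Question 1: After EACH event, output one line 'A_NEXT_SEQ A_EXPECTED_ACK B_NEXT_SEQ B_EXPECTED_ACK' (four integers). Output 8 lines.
110 2000 2000 110
110 2000 2170 110
110 2000 2342 110
110 2342 2342 110
110 2342 2342 110
110 2510 2510 110
267 2510 2510 267
267 2510 2510 267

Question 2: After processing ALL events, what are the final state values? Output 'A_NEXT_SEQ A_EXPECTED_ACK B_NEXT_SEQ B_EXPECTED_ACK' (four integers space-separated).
Answer: 267 2510 2510 267

Derivation:
After event 0: A_seq=110 A_ack=2000 B_seq=2000 B_ack=110
After event 1: A_seq=110 A_ack=2000 B_seq=2170 B_ack=110
After event 2: A_seq=110 A_ack=2000 B_seq=2342 B_ack=110
After event 3: A_seq=110 A_ack=2342 B_seq=2342 B_ack=110
After event 4: A_seq=110 A_ack=2342 B_seq=2342 B_ack=110
After event 5: A_seq=110 A_ack=2510 B_seq=2510 B_ack=110
After event 6: A_seq=267 A_ack=2510 B_seq=2510 B_ack=267
After event 7: A_seq=267 A_ack=2510 B_seq=2510 B_ack=267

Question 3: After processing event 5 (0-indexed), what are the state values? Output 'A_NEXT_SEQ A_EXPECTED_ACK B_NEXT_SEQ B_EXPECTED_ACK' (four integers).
After event 0: A_seq=110 A_ack=2000 B_seq=2000 B_ack=110
After event 1: A_seq=110 A_ack=2000 B_seq=2170 B_ack=110
After event 2: A_seq=110 A_ack=2000 B_seq=2342 B_ack=110
After event 3: A_seq=110 A_ack=2342 B_seq=2342 B_ack=110
After event 4: A_seq=110 A_ack=2342 B_seq=2342 B_ack=110
After event 5: A_seq=110 A_ack=2510 B_seq=2510 B_ack=110

110 2510 2510 110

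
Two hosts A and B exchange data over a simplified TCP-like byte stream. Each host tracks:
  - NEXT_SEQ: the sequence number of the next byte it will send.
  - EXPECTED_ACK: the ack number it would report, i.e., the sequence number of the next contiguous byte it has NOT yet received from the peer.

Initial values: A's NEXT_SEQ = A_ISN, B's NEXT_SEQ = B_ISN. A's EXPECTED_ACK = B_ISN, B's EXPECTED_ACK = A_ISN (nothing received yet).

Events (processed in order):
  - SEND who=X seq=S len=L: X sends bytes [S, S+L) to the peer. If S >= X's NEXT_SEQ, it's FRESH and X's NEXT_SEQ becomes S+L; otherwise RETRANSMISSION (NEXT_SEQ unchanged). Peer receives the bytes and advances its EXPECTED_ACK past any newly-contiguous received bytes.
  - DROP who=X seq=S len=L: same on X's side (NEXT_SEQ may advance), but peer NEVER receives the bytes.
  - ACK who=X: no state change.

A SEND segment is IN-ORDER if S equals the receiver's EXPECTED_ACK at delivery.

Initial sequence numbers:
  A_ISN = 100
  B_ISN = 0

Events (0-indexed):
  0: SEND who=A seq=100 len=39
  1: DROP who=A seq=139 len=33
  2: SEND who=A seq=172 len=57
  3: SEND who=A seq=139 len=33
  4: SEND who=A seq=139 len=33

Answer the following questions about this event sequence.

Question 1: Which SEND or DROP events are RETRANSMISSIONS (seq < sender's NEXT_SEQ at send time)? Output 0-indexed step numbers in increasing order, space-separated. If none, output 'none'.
Answer: 3 4

Derivation:
Step 0: SEND seq=100 -> fresh
Step 1: DROP seq=139 -> fresh
Step 2: SEND seq=172 -> fresh
Step 3: SEND seq=139 -> retransmit
Step 4: SEND seq=139 -> retransmit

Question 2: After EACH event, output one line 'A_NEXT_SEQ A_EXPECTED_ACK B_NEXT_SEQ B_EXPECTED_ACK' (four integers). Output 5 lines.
139 0 0 139
172 0 0 139
229 0 0 139
229 0 0 229
229 0 0 229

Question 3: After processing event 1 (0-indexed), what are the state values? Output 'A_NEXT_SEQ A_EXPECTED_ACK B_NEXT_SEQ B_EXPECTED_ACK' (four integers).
After event 0: A_seq=139 A_ack=0 B_seq=0 B_ack=139
After event 1: A_seq=172 A_ack=0 B_seq=0 B_ack=139

172 0 0 139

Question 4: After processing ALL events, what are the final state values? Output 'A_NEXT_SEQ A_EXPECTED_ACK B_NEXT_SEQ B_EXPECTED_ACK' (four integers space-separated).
After event 0: A_seq=139 A_ack=0 B_seq=0 B_ack=139
After event 1: A_seq=172 A_ack=0 B_seq=0 B_ack=139
After event 2: A_seq=229 A_ack=0 B_seq=0 B_ack=139
After event 3: A_seq=229 A_ack=0 B_seq=0 B_ack=229
After event 4: A_seq=229 A_ack=0 B_seq=0 B_ack=229

Answer: 229 0 0 229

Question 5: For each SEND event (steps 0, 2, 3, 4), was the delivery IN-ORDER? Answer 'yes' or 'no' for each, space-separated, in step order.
Step 0: SEND seq=100 -> in-order
Step 2: SEND seq=172 -> out-of-order
Step 3: SEND seq=139 -> in-order
Step 4: SEND seq=139 -> out-of-order

Answer: yes no yes no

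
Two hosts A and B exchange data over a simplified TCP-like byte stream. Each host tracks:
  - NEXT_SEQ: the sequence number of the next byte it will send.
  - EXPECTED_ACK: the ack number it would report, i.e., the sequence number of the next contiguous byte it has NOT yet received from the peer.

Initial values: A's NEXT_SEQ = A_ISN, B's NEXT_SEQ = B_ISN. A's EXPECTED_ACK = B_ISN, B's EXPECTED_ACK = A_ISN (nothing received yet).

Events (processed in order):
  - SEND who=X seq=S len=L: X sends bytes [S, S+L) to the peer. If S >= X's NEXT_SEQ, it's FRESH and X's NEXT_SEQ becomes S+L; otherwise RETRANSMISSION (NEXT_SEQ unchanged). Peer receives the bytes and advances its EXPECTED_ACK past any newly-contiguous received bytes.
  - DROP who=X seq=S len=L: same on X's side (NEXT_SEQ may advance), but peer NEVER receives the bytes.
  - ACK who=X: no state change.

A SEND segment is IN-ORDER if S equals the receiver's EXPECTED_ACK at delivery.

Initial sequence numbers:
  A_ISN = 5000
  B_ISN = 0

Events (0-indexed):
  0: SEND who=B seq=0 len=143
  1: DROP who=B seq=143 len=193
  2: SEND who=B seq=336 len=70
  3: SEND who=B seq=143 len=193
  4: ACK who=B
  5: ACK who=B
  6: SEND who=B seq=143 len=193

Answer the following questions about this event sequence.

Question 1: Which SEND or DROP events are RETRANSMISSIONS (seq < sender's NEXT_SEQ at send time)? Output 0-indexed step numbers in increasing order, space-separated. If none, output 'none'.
Step 0: SEND seq=0 -> fresh
Step 1: DROP seq=143 -> fresh
Step 2: SEND seq=336 -> fresh
Step 3: SEND seq=143 -> retransmit
Step 6: SEND seq=143 -> retransmit

Answer: 3 6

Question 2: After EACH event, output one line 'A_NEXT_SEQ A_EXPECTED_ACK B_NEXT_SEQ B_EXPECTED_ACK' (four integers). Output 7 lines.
5000 143 143 5000
5000 143 336 5000
5000 143 406 5000
5000 406 406 5000
5000 406 406 5000
5000 406 406 5000
5000 406 406 5000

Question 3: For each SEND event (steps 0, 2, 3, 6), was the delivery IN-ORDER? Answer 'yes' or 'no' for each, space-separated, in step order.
Step 0: SEND seq=0 -> in-order
Step 2: SEND seq=336 -> out-of-order
Step 3: SEND seq=143 -> in-order
Step 6: SEND seq=143 -> out-of-order

Answer: yes no yes no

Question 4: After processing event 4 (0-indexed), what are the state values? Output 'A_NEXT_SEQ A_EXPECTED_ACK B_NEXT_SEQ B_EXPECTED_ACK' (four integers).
After event 0: A_seq=5000 A_ack=143 B_seq=143 B_ack=5000
After event 1: A_seq=5000 A_ack=143 B_seq=336 B_ack=5000
After event 2: A_seq=5000 A_ack=143 B_seq=406 B_ack=5000
After event 3: A_seq=5000 A_ack=406 B_seq=406 B_ack=5000
After event 4: A_seq=5000 A_ack=406 B_seq=406 B_ack=5000

5000 406 406 5000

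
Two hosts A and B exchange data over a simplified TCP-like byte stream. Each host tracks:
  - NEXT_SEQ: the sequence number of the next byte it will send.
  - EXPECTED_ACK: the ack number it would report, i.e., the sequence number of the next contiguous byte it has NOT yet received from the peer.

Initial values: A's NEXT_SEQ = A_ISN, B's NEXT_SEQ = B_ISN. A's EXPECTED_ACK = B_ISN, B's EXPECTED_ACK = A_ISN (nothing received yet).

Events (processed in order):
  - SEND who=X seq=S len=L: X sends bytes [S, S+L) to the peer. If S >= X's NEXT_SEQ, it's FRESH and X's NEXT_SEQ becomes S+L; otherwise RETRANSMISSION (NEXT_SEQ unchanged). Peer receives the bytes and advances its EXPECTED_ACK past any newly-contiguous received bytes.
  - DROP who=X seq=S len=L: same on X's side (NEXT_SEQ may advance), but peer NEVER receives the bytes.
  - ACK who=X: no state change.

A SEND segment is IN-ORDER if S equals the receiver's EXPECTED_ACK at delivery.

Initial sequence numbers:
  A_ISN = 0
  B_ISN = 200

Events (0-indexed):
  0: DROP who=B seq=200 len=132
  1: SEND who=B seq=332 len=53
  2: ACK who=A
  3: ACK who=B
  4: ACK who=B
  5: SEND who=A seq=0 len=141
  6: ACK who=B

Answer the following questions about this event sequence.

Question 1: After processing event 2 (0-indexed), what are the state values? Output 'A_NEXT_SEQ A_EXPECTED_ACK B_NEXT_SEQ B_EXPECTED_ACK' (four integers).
After event 0: A_seq=0 A_ack=200 B_seq=332 B_ack=0
After event 1: A_seq=0 A_ack=200 B_seq=385 B_ack=0
After event 2: A_seq=0 A_ack=200 B_seq=385 B_ack=0

0 200 385 0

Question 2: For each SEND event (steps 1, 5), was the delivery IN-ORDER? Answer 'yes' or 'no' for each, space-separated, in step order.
Answer: no yes

Derivation:
Step 1: SEND seq=332 -> out-of-order
Step 5: SEND seq=0 -> in-order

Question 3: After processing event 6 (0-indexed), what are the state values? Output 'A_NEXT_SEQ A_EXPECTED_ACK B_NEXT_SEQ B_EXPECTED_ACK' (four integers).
After event 0: A_seq=0 A_ack=200 B_seq=332 B_ack=0
After event 1: A_seq=0 A_ack=200 B_seq=385 B_ack=0
After event 2: A_seq=0 A_ack=200 B_seq=385 B_ack=0
After event 3: A_seq=0 A_ack=200 B_seq=385 B_ack=0
After event 4: A_seq=0 A_ack=200 B_seq=385 B_ack=0
After event 5: A_seq=141 A_ack=200 B_seq=385 B_ack=141
After event 6: A_seq=141 A_ack=200 B_seq=385 B_ack=141

141 200 385 141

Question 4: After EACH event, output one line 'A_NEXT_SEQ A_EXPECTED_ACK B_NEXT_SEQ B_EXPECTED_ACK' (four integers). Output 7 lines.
0 200 332 0
0 200 385 0
0 200 385 0
0 200 385 0
0 200 385 0
141 200 385 141
141 200 385 141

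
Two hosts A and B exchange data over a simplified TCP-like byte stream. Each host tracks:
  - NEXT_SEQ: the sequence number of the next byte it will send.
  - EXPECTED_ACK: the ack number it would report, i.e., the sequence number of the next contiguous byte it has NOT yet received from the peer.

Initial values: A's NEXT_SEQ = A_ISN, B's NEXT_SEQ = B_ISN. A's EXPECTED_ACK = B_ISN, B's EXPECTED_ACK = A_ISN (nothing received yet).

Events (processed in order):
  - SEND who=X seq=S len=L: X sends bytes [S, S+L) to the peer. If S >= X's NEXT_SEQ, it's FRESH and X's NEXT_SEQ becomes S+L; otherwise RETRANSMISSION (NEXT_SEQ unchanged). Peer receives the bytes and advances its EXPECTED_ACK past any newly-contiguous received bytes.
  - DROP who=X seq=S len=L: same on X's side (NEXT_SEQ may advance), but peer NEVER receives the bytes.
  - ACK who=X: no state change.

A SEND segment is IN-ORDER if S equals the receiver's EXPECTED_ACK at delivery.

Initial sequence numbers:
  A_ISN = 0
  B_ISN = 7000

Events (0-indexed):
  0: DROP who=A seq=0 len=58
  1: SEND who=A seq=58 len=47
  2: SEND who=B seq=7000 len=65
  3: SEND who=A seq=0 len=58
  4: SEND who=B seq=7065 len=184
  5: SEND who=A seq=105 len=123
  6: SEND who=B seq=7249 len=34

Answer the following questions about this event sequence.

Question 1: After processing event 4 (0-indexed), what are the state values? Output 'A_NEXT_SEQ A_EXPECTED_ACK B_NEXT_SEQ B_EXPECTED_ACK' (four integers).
After event 0: A_seq=58 A_ack=7000 B_seq=7000 B_ack=0
After event 1: A_seq=105 A_ack=7000 B_seq=7000 B_ack=0
After event 2: A_seq=105 A_ack=7065 B_seq=7065 B_ack=0
After event 3: A_seq=105 A_ack=7065 B_seq=7065 B_ack=105
After event 4: A_seq=105 A_ack=7249 B_seq=7249 B_ack=105

105 7249 7249 105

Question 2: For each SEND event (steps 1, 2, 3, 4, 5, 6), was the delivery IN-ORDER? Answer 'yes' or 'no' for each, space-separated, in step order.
Answer: no yes yes yes yes yes

Derivation:
Step 1: SEND seq=58 -> out-of-order
Step 2: SEND seq=7000 -> in-order
Step 3: SEND seq=0 -> in-order
Step 4: SEND seq=7065 -> in-order
Step 5: SEND seq=105 -> in-order
Step 6: SEND seq=7249 -> in-order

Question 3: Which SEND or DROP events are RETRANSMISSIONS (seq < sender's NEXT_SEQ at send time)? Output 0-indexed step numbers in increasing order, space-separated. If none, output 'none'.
Answer: 3

Derivation:
Step 0: DROP seq=0 -> fresh
Step 1: SEND seq=58 -> fresh
Step 2: SEND seq=7000 -> fresh
Step 3: SEND seq=0 -> retransmit
Step 4: SEND seq=7065 -> fresh
Step 5: SEND seq=105 -> fresh
Step 6: SEND seq=7249 -> fresh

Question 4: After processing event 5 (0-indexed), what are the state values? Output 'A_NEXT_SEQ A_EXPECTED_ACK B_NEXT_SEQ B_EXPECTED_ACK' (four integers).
After event 0: A_seq=58 A_ack=7000 B_seq=7000 B_ack=0
After event 1: A_seq=105 A_ack=7000 B_seq=7000 B_ack=0
After event 2: A_seq=105 A_ack=7065 B_seq=7065 B_ack=0
After event 3: A_seq=105 A_ack=7065 B_seq=7065 B_ack=105
After event 4: A_seq=105 A_ack=7249 B_seq=7249 B_ack=105
After event 5: A_seq=228 A_ack=7249 B_seq=7249 B_ack=228

228 7249 7249 228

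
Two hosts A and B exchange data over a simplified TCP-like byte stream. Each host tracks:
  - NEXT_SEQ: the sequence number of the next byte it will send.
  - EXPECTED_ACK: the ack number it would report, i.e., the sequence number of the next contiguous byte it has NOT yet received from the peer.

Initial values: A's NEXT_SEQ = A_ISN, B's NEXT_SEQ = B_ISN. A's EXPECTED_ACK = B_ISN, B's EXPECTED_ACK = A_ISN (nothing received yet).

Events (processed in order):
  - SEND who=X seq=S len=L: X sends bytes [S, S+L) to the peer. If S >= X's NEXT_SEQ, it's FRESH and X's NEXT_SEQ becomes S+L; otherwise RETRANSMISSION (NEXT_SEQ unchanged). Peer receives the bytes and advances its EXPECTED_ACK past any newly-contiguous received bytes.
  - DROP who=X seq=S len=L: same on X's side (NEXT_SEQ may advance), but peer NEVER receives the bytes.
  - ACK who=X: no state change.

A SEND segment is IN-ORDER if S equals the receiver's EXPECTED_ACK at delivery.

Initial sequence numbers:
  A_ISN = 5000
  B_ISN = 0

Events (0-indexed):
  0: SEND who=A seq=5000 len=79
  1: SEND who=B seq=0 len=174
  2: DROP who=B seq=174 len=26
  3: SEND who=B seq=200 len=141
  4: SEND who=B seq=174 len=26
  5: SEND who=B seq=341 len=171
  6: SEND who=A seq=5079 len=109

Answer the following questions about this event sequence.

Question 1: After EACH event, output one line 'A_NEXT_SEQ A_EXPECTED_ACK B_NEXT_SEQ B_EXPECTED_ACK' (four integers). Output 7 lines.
5079 0 0 5079
5079 174 174 5079
5079 174 200 5079
5079 174 341 5079
5079 341 341 5079
5079 512 512 5079
5188 512 512 5188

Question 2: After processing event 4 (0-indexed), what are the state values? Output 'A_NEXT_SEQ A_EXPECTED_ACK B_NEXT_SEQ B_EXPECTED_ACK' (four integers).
After event 0: A_seq=5079 A_ack=0 B_seq=0 B_ack=5079
After event 1: A_seq=5079 A_ack=174 B_seq=174 B_ack=5079
After event 2: A_seq=5079 A_ack=174 B_seq=200 B_ack=5079
After event 3: A_seq=5079 A_ack=174 B_seq=341 B_ack=5079
After event 4: A_seq=5079 A_ack=341 B_seq=341 B_ack=5079

5079 341 341 5079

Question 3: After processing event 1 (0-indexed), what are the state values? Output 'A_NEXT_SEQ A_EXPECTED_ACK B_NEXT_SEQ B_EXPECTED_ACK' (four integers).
After event 0: A_seq=5079 A_ack=0 B_seq=0 B_ack=5079
After event 1: A_seq=5079 A_ack=174 B_seq=174 B_ack=5079

5079 174 174 5079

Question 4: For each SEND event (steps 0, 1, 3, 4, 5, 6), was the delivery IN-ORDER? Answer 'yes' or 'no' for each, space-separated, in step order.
Answer: yes yes no yes yes yes

Derivation:
Step 0: SEND seq=5000 -> in-order
Step 1: SEND seq=0 -> in-order
Step 3: SEND seq=200 -> out-of-order
Step 4: SEND seq=174 -> in-order
Step 5: SEND seq=341 -> in-order
Step 6: SEND seq=5079 -> in-order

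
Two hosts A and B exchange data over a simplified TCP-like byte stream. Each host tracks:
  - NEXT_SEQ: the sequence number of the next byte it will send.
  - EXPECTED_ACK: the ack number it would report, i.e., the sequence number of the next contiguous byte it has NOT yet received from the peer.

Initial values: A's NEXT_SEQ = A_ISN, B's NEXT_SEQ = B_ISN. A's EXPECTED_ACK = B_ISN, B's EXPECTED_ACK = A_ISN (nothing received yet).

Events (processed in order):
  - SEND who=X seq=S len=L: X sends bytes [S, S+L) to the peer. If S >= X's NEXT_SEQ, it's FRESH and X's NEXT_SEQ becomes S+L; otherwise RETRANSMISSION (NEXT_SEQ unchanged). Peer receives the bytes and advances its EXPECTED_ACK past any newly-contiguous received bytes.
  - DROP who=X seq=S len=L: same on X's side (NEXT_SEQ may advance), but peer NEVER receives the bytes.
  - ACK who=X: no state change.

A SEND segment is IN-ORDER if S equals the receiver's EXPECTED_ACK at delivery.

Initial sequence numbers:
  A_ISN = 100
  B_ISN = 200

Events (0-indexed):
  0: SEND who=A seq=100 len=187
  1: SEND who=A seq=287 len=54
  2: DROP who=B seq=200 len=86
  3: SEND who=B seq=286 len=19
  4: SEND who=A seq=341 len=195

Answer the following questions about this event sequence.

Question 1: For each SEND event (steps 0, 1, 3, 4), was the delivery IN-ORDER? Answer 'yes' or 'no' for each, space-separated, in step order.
Step 0: SEND seq=100 -> in-order
Step 1: SEND seq=287 -> in-order
Step 3: SEND seq=286 -> out-of-order
Step 4: SEND seq=341 -> in-order

Answer: yes yes no yes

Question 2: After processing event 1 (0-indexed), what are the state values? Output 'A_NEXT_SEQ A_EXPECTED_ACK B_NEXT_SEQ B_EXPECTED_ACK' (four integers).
After event 0: A_seq=287 A_ack=200 B_seq=200 B_ack=287
After event 1: A_seq=341 A_ack=200 B_seq=200 B_ack=341

341 200 200 341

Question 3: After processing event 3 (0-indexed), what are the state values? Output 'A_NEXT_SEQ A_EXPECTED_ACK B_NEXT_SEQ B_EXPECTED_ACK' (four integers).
After event 0: A_seq=287 A_ack=200 B_seq=200 B_ack=287
After event 1: A_seq=341 A_ack=200 B_seq=200 B_ack=341
After event 2: A_seq=341 A_ack=200 B_seq=286 B_ack=341
After event 3: A_seq=341 A_ack=200 B_seq=305 B_ack=341

341 200 305 341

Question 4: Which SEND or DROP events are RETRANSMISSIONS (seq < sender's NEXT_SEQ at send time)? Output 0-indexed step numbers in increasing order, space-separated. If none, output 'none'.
Answer: none

Derivation:
Step 0: SEND seq=100 -> fresh
Step 1: SEND seq=287 -> fresh
Step 2: DROP seq=200 -> fresh
Step 3: SEND seq=286 -> fresh
Step 4: SEND seq=341 -> fresh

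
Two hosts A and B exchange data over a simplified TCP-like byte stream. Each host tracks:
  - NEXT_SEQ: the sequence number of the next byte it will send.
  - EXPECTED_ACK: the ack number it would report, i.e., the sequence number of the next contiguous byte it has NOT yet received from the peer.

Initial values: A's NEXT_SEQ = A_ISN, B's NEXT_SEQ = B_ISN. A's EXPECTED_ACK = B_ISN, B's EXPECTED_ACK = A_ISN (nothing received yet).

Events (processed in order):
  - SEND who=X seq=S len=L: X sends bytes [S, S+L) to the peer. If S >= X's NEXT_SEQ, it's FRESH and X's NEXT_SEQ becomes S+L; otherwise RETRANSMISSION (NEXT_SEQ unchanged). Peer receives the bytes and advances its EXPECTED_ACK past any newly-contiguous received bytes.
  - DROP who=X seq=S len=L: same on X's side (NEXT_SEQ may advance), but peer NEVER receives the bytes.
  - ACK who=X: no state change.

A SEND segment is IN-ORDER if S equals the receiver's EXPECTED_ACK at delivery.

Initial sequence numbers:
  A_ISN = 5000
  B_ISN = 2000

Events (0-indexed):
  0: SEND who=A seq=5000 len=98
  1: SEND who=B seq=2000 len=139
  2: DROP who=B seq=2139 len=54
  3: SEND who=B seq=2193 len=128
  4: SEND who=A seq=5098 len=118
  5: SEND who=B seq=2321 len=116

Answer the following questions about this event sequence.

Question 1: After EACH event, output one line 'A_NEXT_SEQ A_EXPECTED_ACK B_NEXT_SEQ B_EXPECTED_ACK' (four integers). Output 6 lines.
5098 2000 2000 5098
5098 2139 2139 5098
5098 2139 2193 5098
5098 2139 2321 5098
5216 2139 2321 5216
5216 2139 2437 5216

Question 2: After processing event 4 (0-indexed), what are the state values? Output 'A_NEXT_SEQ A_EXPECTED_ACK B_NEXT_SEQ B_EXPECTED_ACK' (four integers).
After event 0: A_seq=5098 A_ack=2000 B_seq=2000 B_ack=5098
After event 1: A_seq=5098 A_ack=2139 B_seq=2139 B_ack=5098
After event 2: A_seq=5098 A_ack=2139 B_seq=2193 B_ack=5098
After event 3: A_seq=5098 A_ack=2139 B_seq=2321 B_ack=5098
After event 4: A_seq=5216 A_ack=2139 B_seq=2321 B_ack=5216

5216 2139 2321 5216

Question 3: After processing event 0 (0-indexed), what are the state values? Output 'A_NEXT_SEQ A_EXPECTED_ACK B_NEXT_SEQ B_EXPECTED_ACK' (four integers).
After event 0: A_seq=5098 A_ack=2000 B_seq=2000 B_ack=5098

5098 2000 2000 5098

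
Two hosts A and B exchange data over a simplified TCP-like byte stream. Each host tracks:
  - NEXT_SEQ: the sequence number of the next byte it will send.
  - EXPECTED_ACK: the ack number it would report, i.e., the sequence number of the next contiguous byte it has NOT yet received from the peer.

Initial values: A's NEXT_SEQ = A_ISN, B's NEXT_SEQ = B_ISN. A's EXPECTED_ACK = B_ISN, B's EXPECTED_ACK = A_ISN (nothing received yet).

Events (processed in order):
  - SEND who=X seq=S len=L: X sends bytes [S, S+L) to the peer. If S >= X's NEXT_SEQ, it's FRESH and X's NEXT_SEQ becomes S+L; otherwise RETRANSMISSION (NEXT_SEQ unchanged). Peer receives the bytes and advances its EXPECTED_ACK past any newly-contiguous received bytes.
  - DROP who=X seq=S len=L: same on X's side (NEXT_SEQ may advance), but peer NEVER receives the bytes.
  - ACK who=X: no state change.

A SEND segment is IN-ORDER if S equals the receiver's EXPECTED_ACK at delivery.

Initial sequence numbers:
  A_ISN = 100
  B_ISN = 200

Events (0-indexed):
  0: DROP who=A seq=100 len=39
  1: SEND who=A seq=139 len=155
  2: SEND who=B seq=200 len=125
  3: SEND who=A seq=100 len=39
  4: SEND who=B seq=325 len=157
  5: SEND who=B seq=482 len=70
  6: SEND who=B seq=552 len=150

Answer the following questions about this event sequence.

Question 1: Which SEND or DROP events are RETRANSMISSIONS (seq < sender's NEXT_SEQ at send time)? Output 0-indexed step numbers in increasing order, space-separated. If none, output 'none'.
Step 0: DROP seq=100 -> fresh
Step 1: SEND seq=139 -> fresh
Step 2: SEND seq=200 -> fresh
Step 3: SEND seq=100 -> retransmit
Step 4: SEND seq=325 -> fresh
Step 5: SEND seq=482 -> fresh
Step 6: SEND seq=552 -> fresh

Answer: 3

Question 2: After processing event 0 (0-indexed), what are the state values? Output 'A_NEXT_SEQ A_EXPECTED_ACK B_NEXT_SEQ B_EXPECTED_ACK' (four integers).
After event 0: A_seq=139 A_ack=200 B_seq=200 B_ack=100

139 200 200 100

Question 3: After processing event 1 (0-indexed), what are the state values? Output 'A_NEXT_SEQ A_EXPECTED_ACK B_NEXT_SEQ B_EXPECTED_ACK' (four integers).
After event 0: A_seq=139 A_ack=200 B_seq=200 B_ack=100
After event 1: A_seq=294 A_ack=200 B_seq=200 B_ack=100

294 200 200 100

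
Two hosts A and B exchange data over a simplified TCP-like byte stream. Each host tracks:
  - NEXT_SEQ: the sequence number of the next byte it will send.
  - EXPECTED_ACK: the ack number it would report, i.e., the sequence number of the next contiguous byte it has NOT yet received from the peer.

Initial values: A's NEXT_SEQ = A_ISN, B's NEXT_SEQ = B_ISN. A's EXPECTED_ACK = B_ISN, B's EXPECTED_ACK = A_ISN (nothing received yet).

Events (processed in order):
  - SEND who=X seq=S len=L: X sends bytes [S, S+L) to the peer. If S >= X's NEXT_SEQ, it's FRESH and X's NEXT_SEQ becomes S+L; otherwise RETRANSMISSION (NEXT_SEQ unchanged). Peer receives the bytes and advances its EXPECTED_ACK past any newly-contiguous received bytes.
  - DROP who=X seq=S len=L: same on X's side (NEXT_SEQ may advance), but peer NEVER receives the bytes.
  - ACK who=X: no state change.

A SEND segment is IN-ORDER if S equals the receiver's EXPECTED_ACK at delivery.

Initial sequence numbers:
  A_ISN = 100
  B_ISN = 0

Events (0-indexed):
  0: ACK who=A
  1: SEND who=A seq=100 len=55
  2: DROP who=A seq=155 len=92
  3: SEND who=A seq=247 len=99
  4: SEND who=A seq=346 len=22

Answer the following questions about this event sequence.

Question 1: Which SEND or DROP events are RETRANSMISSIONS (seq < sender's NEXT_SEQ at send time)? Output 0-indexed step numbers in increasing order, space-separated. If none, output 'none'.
Answer: none

Derivation:
Step 1: SEND seq=100 -> fresh
Step 2: DROP seq=155 -> fresh
Step 3: SEND seq=247 -> fresh
Step 4: SEND seq=346 -> fresh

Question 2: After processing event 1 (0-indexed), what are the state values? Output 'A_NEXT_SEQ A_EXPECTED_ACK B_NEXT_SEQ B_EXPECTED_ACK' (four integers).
After event 0: A_seq=100 A_ack=0 B_seq=0 B_ack=100
After event 1: A_seq=155 A_ack=0 B_seq=0 B_ack=155

155 0 0 155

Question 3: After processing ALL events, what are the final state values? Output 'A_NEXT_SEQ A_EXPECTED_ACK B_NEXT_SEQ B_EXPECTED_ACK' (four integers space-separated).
After event 0: A_seq=100 A_ack=0 B_seq=0 B_ack=100
After event 1: A_seq=155 A_ack=0 B_seq=0 B_ack=155
After event 2: A_seq=247 A_ack=0 B_seq=0 B_ack=155
After event 3: A_seq=346 A_ack=0 B_seq=0 B_ack=155
After event 4: A_seq=368 A_ack=0 B_seq=0 B_ack=155

Answer: 368 0 0 155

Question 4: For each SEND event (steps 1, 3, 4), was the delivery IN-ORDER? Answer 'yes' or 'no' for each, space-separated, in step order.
Step 1: SEND seq=100 -> in-order
Step 3: SEND seq=247 -> out-of-order
Step 4: SEND seq=346 -> out-of-order

Answer: yes no no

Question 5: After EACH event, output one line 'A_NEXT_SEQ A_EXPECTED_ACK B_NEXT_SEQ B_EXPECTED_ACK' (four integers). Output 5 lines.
100 0 0 100
155 0 0 155
247 0 0 155
346 0 0 155
368 0 0 155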